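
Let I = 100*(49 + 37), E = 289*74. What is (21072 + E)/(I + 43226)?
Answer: 21229/25913 ≈ 0.81924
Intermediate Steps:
E = 21386
I = 8600 (I = 100*86 = 8600)
(21072 + E)/(I + 43226) = (21072 + 21386)/(8600 + 43226) = 42458/51826 = 42458*(1/51826) = 21229/25913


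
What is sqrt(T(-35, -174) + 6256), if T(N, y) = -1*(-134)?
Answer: 3*sqrt(710) ≈ 79.938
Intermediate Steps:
T(N, y) = 134
sqrt(T(-35, -174) + 6256) = sqrt(134 + 6256) = sqrt(6390) = 3*sqrt(710)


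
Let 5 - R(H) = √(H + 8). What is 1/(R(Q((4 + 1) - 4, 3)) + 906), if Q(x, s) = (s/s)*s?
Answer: 911/829910 + √11/829910 ≈ 0.0011017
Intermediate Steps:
Q(x, s) = s (Q(x, s) = 1*s = s)
R(H) = 5 - √(8 + H) (R(H) = 5 - √(H + 8) = 5 - √(8 + H))
1/(R(Q((4 + 1) - 4, 3)) + 906) = 1/((5 - √(8 + 3)) + 906) = 1/((5 - √11) + 906) = 1/(911 - √11)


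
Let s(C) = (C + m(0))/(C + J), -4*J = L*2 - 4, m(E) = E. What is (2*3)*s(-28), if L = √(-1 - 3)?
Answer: 2268/365 - 84*I/365 ≈ 6.2137 - 0.23014*I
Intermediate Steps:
L = 2*I (L = √(-4) = 2*I ≈ 2.0*I)
J = 1 - I (J = -((2*I)*2 - 4)/4 = -(4*I - 4)/4 = -(-4 + 4*I)/4 = 1 - I ≈ 1.0 - 1.0*I)
s(C) = C/(1 + C - I) (s(C) = (C + 0)/(C + (1 - I)) = C/(1 + C - I))
(2*3)*s(-28) = (2*3)*(-28/(1 - 28 - I)) = 6*(-28*(-27 + I)/730) = 6*(-14*(-27 + I)/365) = -84*(-27 + I)/365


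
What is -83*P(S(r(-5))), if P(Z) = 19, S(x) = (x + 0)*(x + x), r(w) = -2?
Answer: -1577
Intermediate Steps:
S(x) = 2*x² (S(x) = x*(2*x) = 2*x²)
-83*P(S(r(-5))) = -83*19 = -1577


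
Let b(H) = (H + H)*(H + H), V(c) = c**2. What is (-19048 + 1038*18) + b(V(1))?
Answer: -360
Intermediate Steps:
b(H) = 4*H**2 (b(H) = (2*H)*(2*H) = 4*H**2)
(-19048 + 1038*18) + b(V(1)) = (-19048 + 1038*18) + 4*(1**2)**2 = (-19048 + 18684) + 4*1**2 = -364 + 4*1 = -364 + 4 = -360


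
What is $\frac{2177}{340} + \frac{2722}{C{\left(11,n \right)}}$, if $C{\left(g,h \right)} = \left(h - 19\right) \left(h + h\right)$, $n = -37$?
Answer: $\frac{1243371}{176120} \approx 7.0598$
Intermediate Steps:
$C{\left(g,h \right)} = 2 h \left(-19 + h\right)$ ($C{\left(g,h \right)} = \left(-19 + h\right) 2 h = 2 h \left(-19 + h\right)$)
$\frac{2177}{340} + \frac{2722}{C{\left(11,n \right)}} = \frac{2177}{340} + \frac{2722}{2 \left(-37\right) \left(-19 - 37\right)} = 2177 \cdot \frac{1}{340} + \frac{2722}{2 \left(-37\right) \left(-56\right)} = \frac{2177}{340} + \frac{2722}{4144} = \frac{2177}{340} + 2722 \cdot \frac{1}{4144} = \frac{2177}{340} + \frac{1361}{2072} = \frac{1243371}{176120}$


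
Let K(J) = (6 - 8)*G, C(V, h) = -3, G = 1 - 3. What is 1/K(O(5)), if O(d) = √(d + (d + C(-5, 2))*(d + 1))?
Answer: ¼ ≈ 0.25000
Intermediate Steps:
G = -2
O(d) = √(d + (1 + d)*(-3 + d)) (O(d) = √(d + (d - 3)*(d + 1)) = √(d + (-3 + d)*(1 + d)) = √(d + (1 + d)*(-3 + d)))
K(J) = 4 (K(J) = (6 - 8)*(-2) = -2*(-2) = 4)
1/K(O(5)) = 1/4 = ¼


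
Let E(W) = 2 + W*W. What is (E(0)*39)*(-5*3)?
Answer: -1170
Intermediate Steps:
E(W) = 2 + W²
(E(0)*39)*(-5*3) = ((2 + 0²)*39)*(-5*3) = ((2 + 0)*39)*(-15) = (2*39)*(-15) = 78*(-15) = -1170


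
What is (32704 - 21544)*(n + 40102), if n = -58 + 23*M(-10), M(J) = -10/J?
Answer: 447147720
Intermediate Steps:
n = -35 (n = -58 + 23*(-10/(-10)) = -58 + 23*(-10*(-⅒)) = -58 + 23*1 = -58 + 23 = -35)
(32704 - 21544)*(n + 40102) = (32704 - 21544)*(-35 + 40102) = 11160*40067 = 447147720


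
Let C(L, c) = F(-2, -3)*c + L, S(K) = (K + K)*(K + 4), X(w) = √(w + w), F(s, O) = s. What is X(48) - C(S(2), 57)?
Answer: 90 + 4*√6 ≈ 99.798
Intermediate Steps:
X(w) = √2*√w (X(w) = √(2*w) = √2*√w)
S(K) = 2*K*(4 + K) (S(K) = (2*K)*(4 + K) = 2*K*(4 + K))
C(L, c) = L - 2*c (C(L, c) = -2*c + L = L - 2*c)
X(48) - C(S(2), 57) = √2*√48 - (2*2*(4 + 2) - 2*57) = √2*(4*√3) - (2*2*6 - 114) = 4*√6 - (24 - 114) = 4*√6 - 1*(-90) = 4*√6 + 90 = 90 + 4*√6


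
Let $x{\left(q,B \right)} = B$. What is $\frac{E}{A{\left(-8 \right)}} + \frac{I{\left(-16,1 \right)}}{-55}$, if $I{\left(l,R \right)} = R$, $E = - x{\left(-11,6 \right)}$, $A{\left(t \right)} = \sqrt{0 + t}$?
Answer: $- \frac{1}{55} + \frac{3 i \sqrt{2}}{2} \approx -0.018182 + 2.1213 i$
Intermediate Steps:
$A{\left(t \right)} = \sqrt{t}$
$E = -6$ ($E = \left(-1\right) 6 = -6$)
$\frac{E}{A{\left(-8 \right)}} + \frac{I{\left(-16,1 \right)}}{-55} = - \frac{6}{\sqrt{-8}} + 1 \frac{1}{-55} = - \frac{6}{2 i \sqrt{2}} + 1 \left(- \frac{1}{55}\right) = - 6 \left(- \frac{i \sqrt{2}}{4}\right) - \frac{1}{55} = \frac{3 i \sqrt{2}}{2} - \frac{1}{55} = - \frac{1}{55} + \frac{3 i \sqrt{2}}{2}$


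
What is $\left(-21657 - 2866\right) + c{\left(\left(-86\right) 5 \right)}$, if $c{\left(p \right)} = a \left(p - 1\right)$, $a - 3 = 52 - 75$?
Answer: $-15903$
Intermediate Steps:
$a = -20$ ($a = 3 + \left(52 - 75\right) = 3 - 23 = -20$)
$c{\left(p \right)} = 20 - 20 p$ ($c{\left(p \right)} = - 20 \left(p - 1\right) = - 20 \left(-1 + p\right) = 20 - 20 p$)
$\left(-21657 - 2866\right) + c{\left(\left(-86\right) 5 \right)} = \left(-21657 - 2866\right) - \left(-20 + 20 \left(\left(-86\right) 5\right)\right) = -24523 + \left(20 - -8600\right) = -24523 + \left(20 + 8600\right) = -24523 + 8620 = -15903$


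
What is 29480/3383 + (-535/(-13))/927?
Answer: 357073385/40768533 ≈ 8.7586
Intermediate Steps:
29480/3383 + (-535/(-13))/927 = 29480*(1/3383) - 1/13*(-535)*(1/927) = 29480/3383 + (535/13)*(1/927) = 29480/3383 + 535/12051 = 357073385/40768533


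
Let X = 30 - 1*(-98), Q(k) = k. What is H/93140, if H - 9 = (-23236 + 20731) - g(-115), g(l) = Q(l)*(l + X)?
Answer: -1001/93140 ≈ -0.010747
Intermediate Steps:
X = 128 (X = 30 + 98 = 128)
g(l) = l*(128 + l) (g(l) = l*(l + 128) = l*(128 + l))
H = -1001 (H = 9 + ((-23236 + 20731) - (-115)*(128 - 115)) = 9 + (-2505 - (-115)*13) = 9 + (-2505 - 1*(-1495)) = 9 + (-2505 + 1495) = 9 - 1010 = -1001)
H/93140 = -1001/93140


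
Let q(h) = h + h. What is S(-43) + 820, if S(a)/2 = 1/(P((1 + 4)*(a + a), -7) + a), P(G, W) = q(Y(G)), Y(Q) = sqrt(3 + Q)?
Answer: 2916654/3557 - 4*I*sqrt(427)/3557 ≈ 819.98 - 0.023238*I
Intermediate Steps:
q(h) = 2*h
P(G, W) = 2*sqrt(3 + G)
S(a) = 2/(a + 2*sqrt(3 + 10*a)) (S(a) = 2/(2*sqrt(3 + (1 + 4)*(a + a)) + a) = 2/(2*sqrt(3 + 5*(2*a)) + a) = 2/(2*sqrt(3 + 10*a) + a) = 2/(a + 2*sqrt(3 + 10*a)))
S(-43) + 820 = 2/(-43 + 2*sqrt(3 + 10*(-43))) + 820 = 2/(-43 + 2*sqrt(3 - 430)) + 820 = 2/(-43 + 2*sqrt(-427)) + 820 = 2/(-43 + 2*(I*sqrt(427))) + 820 = 2/(-43 + 2*I*sqrt(427)) + 820 = 820 + 2/(-43 + 2*I*sqrt(427))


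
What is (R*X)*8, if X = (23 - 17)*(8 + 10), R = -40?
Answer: -34560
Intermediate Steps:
X = 108 (X = 6*18 = 108)
(R*X)*8 = -40*108*8 = -4320*8 = -34560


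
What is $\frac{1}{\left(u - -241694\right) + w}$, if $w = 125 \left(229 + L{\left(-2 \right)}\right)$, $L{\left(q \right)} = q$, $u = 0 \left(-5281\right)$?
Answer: $\frac{1}{270069} \approx 3.7028 \cdot 10^{-6}$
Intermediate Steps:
$u = 0$
$w = 28375$ ($w = 125 \left(229 - 2\right) = 125 \cdot 227 = 28375$)
$\frac{1}{\left(u - -241694\right) + w} = \frac{1}{\left(0 - -241694\right) + 28375} = \frac{1}{\left(0 + 241694\right) + 28375} = \frac{1}{241694 + 28375} = \frac{1}{270069}$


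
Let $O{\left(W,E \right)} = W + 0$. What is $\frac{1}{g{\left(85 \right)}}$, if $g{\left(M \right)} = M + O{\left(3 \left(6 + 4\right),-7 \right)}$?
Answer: $\frac{1}{115} \approx 0.0086956$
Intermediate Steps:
$O{\left(W,E \right)} = W$
$g{\left(M \right)} = 30 + M$ ($g{\left(M \right)} = M + 3 \left(6 + 4\right) = M + 3 \cdot 10 = M + 30 = 30 + M$)
$\frac{1}{g{\left(85 \right)}} = \frac{1}{30 + 85} = \frac{1}{115}$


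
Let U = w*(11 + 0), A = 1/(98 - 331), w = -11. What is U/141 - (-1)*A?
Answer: -28334/32853 ≈ -0.86245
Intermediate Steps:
A = -1/233 (A = 1/(-233) = -1/233 ≈ -0.0042918)
U = -121 (U = -11*(11 + 0) = -11*11 = -121)
U/141 - (-1)*A = -121/141 - (-1)*(-1)/233 = -121*1/141 - 1*1/233 = -121/141 - 1/233 = -28334/32853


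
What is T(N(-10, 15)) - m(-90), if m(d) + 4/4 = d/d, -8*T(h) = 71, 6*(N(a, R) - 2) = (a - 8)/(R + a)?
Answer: -71/8 ≈ -8.8750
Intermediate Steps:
N(a, R) = 2 + (-8 + a)/(6*(R + a)) (N(a, R) = 2 + ((a - 8)/(R + a))/6 = 2 + ((-8 + a)/(R + a))/6 = 2 + (-8 + a)/(6*(R + a)))
T(h) = -71/8 (T(h) = -⅛*71 = -71/8)
m(d) = 0 (m(d) = -1 + d/d = -1 + 1 = 0)
T(N(-10, 15)) - m(-90) = -71/8 - 1*0 = -71/8 + 0 = -71/8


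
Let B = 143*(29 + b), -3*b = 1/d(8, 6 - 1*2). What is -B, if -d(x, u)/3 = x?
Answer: -298727/72 ≈ -4149.0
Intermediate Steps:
d(x, u) = -3*x
b = 1/72 (b = -1/(3*((-3*8))) = -⅓/(-24) = -⅓*(-1/24) = 1/72 ≈ 0.013889)
B = 298727/72 (B = 143*(29 + 1/72) = 143*(2089/72) = 298727/72 ≈ 4149.0)
-B = -1*298727/72 = -298727/72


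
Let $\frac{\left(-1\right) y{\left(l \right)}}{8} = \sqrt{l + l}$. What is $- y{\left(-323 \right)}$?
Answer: $8 i \sqrt{646} \approx 203.33 i$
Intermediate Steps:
$y{\left(l \right)} = - 8 \sqrt{2} \sqrt{l}$ ($y{\left(l \right)} = - 8 \sqrt{l + l} = - 8 \sqrt{2 l} = - 8 \sqrt{2} \sqrt{l}$)
$- y{\left(-323 \right)} = - \left(-8\right) \sqrt{2} \sqrt{-323} = - \left(-8\right) \sqrt{2} i \sqrt{323} = - \left(-8\right) i \sqrt{646} = 8 i \sqrt{646}$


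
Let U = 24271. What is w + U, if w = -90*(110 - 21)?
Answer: 16261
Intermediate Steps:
w = -8010 (w = -90*89 = -8010)
w + U = -8010 + 24271 = 16261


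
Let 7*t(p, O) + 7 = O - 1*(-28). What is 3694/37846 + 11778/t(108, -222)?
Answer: -519918137/1267841 ≈ -410.08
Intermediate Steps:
t(p, O) = 3 + O/7 (t(p, O) = -1 + (O - 1*(-28))/7 = -1 + (O + 28)/7 = -1 + (28 + O)/7 = -1 + (4 + O/7) = 3 + O/7)
3694/37846 + 11778/t(108, -222) = 3694/37846 + 11778/(3 + (⅐)*(-222)) = 3694*(1/37846) + 11778/(3 - 222/7) = 1847/18923 + 11778/(-201/7) = 1847/18923 + 11778*(-7/201) = 1847/18923 - 27482/67 = -519918137/1267841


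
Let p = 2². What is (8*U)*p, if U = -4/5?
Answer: -128/5 ≈ -25.600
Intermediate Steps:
U = -⅘ (U = -4*⅕ = -⅘ ≈ -0.80000)
p = 4
(8*U)*p = (8*(-⅘))*4 = -32/5*4 = -128/5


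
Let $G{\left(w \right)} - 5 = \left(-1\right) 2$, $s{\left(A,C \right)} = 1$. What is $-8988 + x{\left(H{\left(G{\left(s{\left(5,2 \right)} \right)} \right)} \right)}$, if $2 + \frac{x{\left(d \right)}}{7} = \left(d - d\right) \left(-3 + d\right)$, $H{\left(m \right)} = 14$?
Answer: $-9002$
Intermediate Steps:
$G{\left(w \right)} = 3$ ($G{\left(w \right)} = 5 - 2 = 3$)
$x{\left(d \right)} = -14$ ($x{\left(d \right)} = -14 + 7 \left(d - d\right) \left(-3 + d\right) = -14 + 7 \cdot 0 \left(-3 + d\right) = -14 + 7 \cdot 0 = -14 + 0 = -14$)
$-8988 + x{\left(H{\left(G{\left(s{\left(5,2 \right)} \right)} \right)} \right)} = -8988 - 14 = -9002$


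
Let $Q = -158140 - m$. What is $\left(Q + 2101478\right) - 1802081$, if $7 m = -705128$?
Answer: $\frac{1693927}{7} \approx 2.4199 \cdot 10^{5}$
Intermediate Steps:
$m = - \frac{705128}{7}$ ($m = \frac{1}{7} \left(-705128\right) = - \frac{705128}{7} \approx -1.0073 \cdot 10^{5}$)
$Q = - \frac{401852}{7}$ ($Q = -158140 - - \frac{705128}{7} = -158140 + \frac{705128}{7} = - \frac{401852}{7} \approx -57407.0$)
$\left(Q + 2101478\right) - 1802081 = \left(- \frac{401852}{7} + 2101478\right) - 1802081 = \frac{14308494}{7} - 1802081 = \frac{1693927}{7}$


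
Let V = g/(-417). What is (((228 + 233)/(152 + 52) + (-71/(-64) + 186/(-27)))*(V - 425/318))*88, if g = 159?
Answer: 28785822835/54103248 ≈ 532.05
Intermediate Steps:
V = -53/139 (V = 159/(-417) = 159*(-1/417) = -53/139 ≈ -0.38129)
(((228 + 233)/(152 + 52) + (-71/(-64) + 186/(-27)))*(V - 425/318))*88 = (((228 + 233)/(152 + 52) + (-71/(-64) + 186/(-27)))*(-53/139 - 425/318))*88 = ((461/204 + (-71*(-1/64) + 186*(-1/27)))*(-53/139 - 425*1/318))*88 = ((461*(1/204) + (71/64 - 62/9))*(-53/139 - 425/318))*88 = ((461/204 - 3329/576)*(-75929/44202))*88 = -34465/9792*(-75929/44202)*88 = (2616892985/432825984)*88 = 28785822835/54103248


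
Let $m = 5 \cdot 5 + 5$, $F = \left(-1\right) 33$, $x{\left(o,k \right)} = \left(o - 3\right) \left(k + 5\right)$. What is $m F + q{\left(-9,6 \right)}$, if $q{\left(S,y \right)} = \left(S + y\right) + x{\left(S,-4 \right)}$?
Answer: $-1005$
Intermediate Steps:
$x{\left(o,k \right)} = \left(-3 + o\right) \left(5 + k\right)$
$F = -33$
$m = 30$ ($m = 25 + 5 = 30$)
$q{\left(S,y \right)} = -3 + y + 2 S$ ($q{\left(S,y \right)} = \left(S + y\right) - \left(3 - S\right) = \left(S + y\right) + \left(-15 + 12 + 5 S - 4 S\right) = \left(S + y\right) + \left(-3 + S\right) = -3 + y + 2 S$)
$m F + q{\left(-9,6 \right)} = 30 \left(-33\right) + \left(-3 + 6 + 2 \left(-9\right)\right) = -990 - 15 = -1005$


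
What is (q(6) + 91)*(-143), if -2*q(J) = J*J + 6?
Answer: -10010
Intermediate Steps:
q(J) = -3 - J²/2 (q(J) = -(J*J + 6)/2 = -(J² + 6)/2 = -(6 + J²)/2 = -3 - J²/2)
(q(6) + 91)*(-143) = ((-3 - ½*6²) + 91)*(-143) = ((-3 - ½*36) + 91)*(-143) = ((-3 - 18) + 91)*(-143) = (-21 + 91)*(-143) = 70*(-143) = -10010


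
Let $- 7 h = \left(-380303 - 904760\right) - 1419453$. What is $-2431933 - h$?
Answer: $- \frac{19728047}{7} \approx -2.8183 \cdot 10^{6}$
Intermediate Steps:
$h = \frac{2704516}{7}$ ($h = - \frac{\left(-380303 - 904760\right) - 1419453}{7} = - \frac{-1285063 - 1419453}{7} = \left(- \frac{1}{7}\right) \left(-2704516\right) = \frac{2704516}{7} \approx 3.8636 \cdot 10^{5}$)
$-2431933 - h = -2431933 - \frac{2704516}{7} = - \frac{19728047}{7}$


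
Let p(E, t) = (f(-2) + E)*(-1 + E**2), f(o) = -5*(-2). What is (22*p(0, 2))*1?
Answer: -220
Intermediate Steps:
f(o) = 10
p(E, t) = (-1 + E**2)*(10 + E) (p(E, t) = (10 + E)*(-1 + E**2) = (-1 + E**2)*(10 + E))
(22*p(0, 2))*1 = (22*(-10 + 0**3 - 1*0 + 10*0**2))*1 = (22*(-10 + 0 + 0 + 10*0))*1 = (22*(-10 + 0 + 0 + 0))*1 = (22*(-10))*1 = -220*1 = -220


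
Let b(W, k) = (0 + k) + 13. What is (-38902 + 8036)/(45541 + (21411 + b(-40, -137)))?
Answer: -15433/33414 ≈ -0.46187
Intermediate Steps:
b(W, k) = 13 + k (b(W, k) = k + 13 = 13 + k)
(-38902 + 8036)/(45541 + (21411 + b(-40, -137))) = (-38902 + 8036)/(45541 + (21411 + (13 - 137))) = -30866/(45541 + (21411 - 124)) = -30866/(45541 + 21287) = -30866/66828 = -30866*1/66828 = -15433/33414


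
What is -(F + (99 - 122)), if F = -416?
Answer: 439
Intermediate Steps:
-(F + (99 - 122)) = -(-416 + (99 - 122)) = -(-416 - 23) = -1*(-439) = 439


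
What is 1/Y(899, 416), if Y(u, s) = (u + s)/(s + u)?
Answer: 1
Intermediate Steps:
Y(u, s) = 1 (Y(u, s) = (s + u)/(s + u) = 1)
1/Y(899, 416) = 1/1 = 1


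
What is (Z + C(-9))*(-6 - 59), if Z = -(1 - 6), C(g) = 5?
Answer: -650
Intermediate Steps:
Z = 5 (Z = -1*(-5) = 5)
(Z + C(-9))*(-6 - 59) = (5 + 5)*(-6 - 59) = 10*(-65) = -650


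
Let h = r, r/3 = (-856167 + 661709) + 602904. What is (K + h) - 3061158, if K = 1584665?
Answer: -251155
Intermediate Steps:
r = 1225338 (r = 3*((-856167 + 661709) + 602904) = 3*(-194458 + 602904) = 3*408446 = 1225338)
h = 1225338
(K + h) - 3061158 = (1584665 + 1225338) - 3061158 = 2810003 - 3061158 = -251155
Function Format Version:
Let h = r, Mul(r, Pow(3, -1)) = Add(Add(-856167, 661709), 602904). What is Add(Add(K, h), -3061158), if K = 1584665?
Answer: -251155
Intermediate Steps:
r = 1225338 (r = Mul(3, Add(Add(-856167, 661709), 602904)) = Mul(3, Add(-194458, 602904)) = Mul(3, 408446) = 1225338)
h = 1225338
Add(Add(K, h), -3061158) = Add(Add(1584665, 1225338), -3061158) = Add(2810003, -3061158) = -251155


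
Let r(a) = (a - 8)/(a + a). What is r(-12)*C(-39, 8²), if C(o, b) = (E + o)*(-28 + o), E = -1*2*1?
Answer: 13735/6 ≈ 2289.2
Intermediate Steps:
r(a) = (-8 + a)/(2*a) (r(a) = (-8 + a)/((2*a)) = (-8 + a)*(1/(2*a)) = (-8 + a)/(2*a))
E = -2 (E = -2*1 = -2)
C(o, b) = (-28 + o)*(-2 + o) (C(o, b) = (-2 + o)*(-28 + o) = (-28 + o)*(-2 + o))
r(-12)*C(-39, 8²) = ((½)*(-8 - 12)/(-12))*(56 + (-39)² - 30*(-39)) = ((½)*(-1/12)*(-20))*(56 + 1521 + 1170) = (⅚)*2747 = 13735/6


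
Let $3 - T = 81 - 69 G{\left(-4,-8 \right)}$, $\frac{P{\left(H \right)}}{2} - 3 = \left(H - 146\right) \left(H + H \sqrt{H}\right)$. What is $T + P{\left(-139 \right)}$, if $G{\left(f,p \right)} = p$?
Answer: $78606 + 79230 i \sqrt{139} \approx 78606.0 + 9.3411 \cdot 10^{5} i$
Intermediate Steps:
$P{\left(H \right)} = 6 + 2 \left(-146 + H\right) \left(H + H^{\frac{3}{2}}\right)$ ($P{\left(H \right)} = 6 + 2 \left(H - 146\right) \left(H + H \sqrt{H}\right) = 6 + 2 \left(-146 + H\right) \left(H + H^{\frac{3}{2}}\right)$)
$T = -630$ ($T = 3 - \left(81 - -552\right) = 3 - \left(81 + 552\right) = 3 - 633 = -630$)
$T + P{\left(-139 \right)} = -630 + \left(6 - -40588 - 292 \left(-139\right)^{\frac{3}{2}} + 2 \left(-139\right)^{2} + 2 \left(-139\right)^{\frac{5}{2}}\right) = -630 + \left(6 + 40588 - 292 \left(- 139 i \sqrt{139}\right) + 2 \cdot 19321 + 2 \cdot 19321 i \sqrt{139}\right) = -630 + \left(6 + 40588 + 40588 i \sqrt{139} + 38642 + 38642 i \sqrt{139}\right) = -630 + \left(79236 + 79230 i \sqrt{139}\right) = 78606 + 79230 i \sqrt{139}$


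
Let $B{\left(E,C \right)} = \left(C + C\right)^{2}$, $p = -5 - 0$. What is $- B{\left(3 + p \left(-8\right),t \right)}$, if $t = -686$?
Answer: $-1882384$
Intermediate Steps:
$p = -5$ ($p = -5 + 0 = -5$)
$B{\left(E,C \right)} = 4 C^{2}$ ($B{\left(E,C \right)} = \left(2 C\right)^{2} = 4 C^{2}$)
$- B{\left(3 + p \left(-8\right),t \right)} = - 4 \left(-686\right)^{2} = - 4 \cdot 470596 = \left(-1\right) 1882384 = -1882384$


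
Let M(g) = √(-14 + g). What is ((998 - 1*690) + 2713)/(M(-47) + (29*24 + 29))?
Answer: 2190225/525686 - 3021*I*√61/525686 ≈ 4.1664 - 0.044884*I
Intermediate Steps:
((998 - 1*690) + 2713)/(M(-47) + (29*24 + 29)) = ((998 - 1*690) + 2713)/(√(-14 - 47) + (29*24 + 29)) = ((998 - 690) + 2713)/(√(-61) + (696 + 29)) = (308 + 2713)/(I*√61 + 725) = 3021/(725 + I*√61)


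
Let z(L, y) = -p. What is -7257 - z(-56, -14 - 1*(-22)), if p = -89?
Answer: -7346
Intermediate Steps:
z(L, y) = 89 (z(L, y) = -1*(-89) = 89)
-7257 - z(-56, -14 - 1*(-22)) = -7257 - 1*89 = -7257 - 89 = -7346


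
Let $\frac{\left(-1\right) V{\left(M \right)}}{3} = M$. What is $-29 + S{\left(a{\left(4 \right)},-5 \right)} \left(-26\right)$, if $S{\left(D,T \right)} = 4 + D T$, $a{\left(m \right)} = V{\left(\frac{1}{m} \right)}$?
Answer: $- \frac{461}{2} \approx -230.5$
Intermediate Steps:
$V{\left(M \right)} = - 3 M$
$a{\left(m \right)} = - \frac{3}{m}$
$-29 + S{\left(a{\left(4 \right)},-5 \right)} \left(-26\right) = -29 + \left(4 + - \frac{3}{4} \left(-5\right)\right) \left(-26\right) = -29 + \left(4 + \left(-3\right) \frac{1}{4} \left(-5\right)\right) \left(-26\right) = -29 + \left(4 - - \frac{15}{4}\right) \left(-26\right) = -29 + \left(4 + \frac{15}{4}\right) \left(-26\right) = -29 + \frac{31}{4} \left(-26\right) = -29 - \frac{403}{2} = - \frac{461}{2}$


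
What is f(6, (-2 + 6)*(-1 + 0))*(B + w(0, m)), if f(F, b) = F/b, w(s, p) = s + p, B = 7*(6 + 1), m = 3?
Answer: -78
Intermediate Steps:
B = 49 (B = 7*7 = 49)
w(s, p) = p + s
f(6, (-2 + 6)*(-1 + 0))*(B + w(0, m)) = (6/(((-2 + 6)*(-1 + 0))))*(49 + (3 + 0)) = (6/((4*(-1))))*(49 + 3) = (6/(-4))*52 = (6*(-1/4))*52 = -3/2*52 = -78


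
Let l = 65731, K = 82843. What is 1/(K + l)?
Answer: 1/148574 ≈ 6.7307e-6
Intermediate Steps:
1/(K + l) = 1/(82843 + 65731) = 1/148574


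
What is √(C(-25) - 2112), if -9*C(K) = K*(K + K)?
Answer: I*√20258/3 ≈ 47.444*I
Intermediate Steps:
C(K) = -2*K²/9 (C(K) = -K*(K + K)/9 = -K*2*K/9 = -2*K²/9)
√(C(-25) - 2112) = √(-2/9*(-25)² - 2112) = √(-2/9*625 - 2112) = √(-1250/9 - 2112) = √(-20258/9) = I*√20258/3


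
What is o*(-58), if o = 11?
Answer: -638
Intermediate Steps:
o*(-58) = 11*(-58) = -638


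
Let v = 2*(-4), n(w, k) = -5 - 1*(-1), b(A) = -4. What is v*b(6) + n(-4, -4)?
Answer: 28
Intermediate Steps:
n(w, k) = -4 (n(w, k) = -5 + 1 = -4)
v = -8
v*b(6) + n(-4, -4) = -8*(-4) - 4 = 32 - 4 = 28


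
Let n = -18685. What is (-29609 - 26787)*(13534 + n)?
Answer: 290495796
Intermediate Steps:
(-29609 - 26787)*(13534 + n) = (-29609 - 26787)*(13534 - 18685) = -56396*(-5151) = 290495796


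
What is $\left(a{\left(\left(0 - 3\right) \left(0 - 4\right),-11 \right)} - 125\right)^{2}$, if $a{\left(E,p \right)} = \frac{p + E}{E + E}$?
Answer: $\frac{8994001}{576} \approx 15615.0$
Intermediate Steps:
$a{\left(E,p \right)} = \frac{E + p}{2 E}$
$\left(a{\left(\left(0 - 3\right) \left(0 - 4\right),-11 \right)} - 125\right)^{2} = \left(\frac{\left(0 - 3\right) \left(0 - 4\right) - 11}{2 \left(0 - 3\right) \left(0 - 4\right)} - 125\right)^{2} = \left(\frac{\left(-3\right) \left(-4\right) - 11}{2 \left(\left(-3\right) \left(-4\right)\right)} - 125\right)^{2} = \left(\frac{12 - 11}{2 \cdot 12} - 125\right)^{2} = \left(\frac{1}{2} \cdot \frac{1}{12} \cdot 1 - 125\right)^{2} = \left(\frac{1}{24} - 125\right)^{2} = \left(- \frac{2999}{24}\right)^{2} = \frac{8994001}{576}$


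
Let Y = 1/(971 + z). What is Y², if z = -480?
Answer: 1/241081 ≈ 4.1480e-6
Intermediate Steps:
Y = 1/491 (Y = 1/(971 - 480) = 1/491 ≈ 0.0020367)
Y² = (1/491)² = 1/241081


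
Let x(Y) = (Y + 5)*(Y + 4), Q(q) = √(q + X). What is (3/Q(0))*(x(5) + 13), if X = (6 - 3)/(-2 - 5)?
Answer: -103*I*√21 ≈ -472.01*I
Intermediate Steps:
X = -3/7 (X = 3/(-7) = 3*(-⅐) = -3/7 ≈ -0.42857)
Q(q) = √(-3/7 + q) (Q(q) = √(q - 3/7) = √(-3/7 + q))
x(Y) = (4 + Y)*(5 + Y) (x(Y) = (5 + Y)*(4 + Y) = (4 + Y)*(5 + Y))
(3/Q(0))*(x(5) + 13) = (3/((√(-21 + 49*0)/7)))*((20 + 5² + 9*5) + 13) = (3/((√(-21 + 0)/7)))*((20 + 25 + 45) + 13) = (3/((√(-21)/7)))*(90 + 13) = (3/(((I*√21)/7)))*103 = (3/((I*√21/7)))*103 = (3*(-I*√21/3))*103 = -I*√21*103 = -103*I*√21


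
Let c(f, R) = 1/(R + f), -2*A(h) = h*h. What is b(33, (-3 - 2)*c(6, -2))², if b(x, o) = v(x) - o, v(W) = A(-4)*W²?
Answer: 1214034649/16 ≈ 7.5877e+7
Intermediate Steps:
A(h) = -h²/2 (A(h) = -h*h/2 = -h²/2)
v(W) = -8*W² (v(W) = (-½*(-4)²)*W² = (-½*16)*W² = -8*W²)
b(x, o) = -o - 8*x² (b(x, o) = -8*x² - o = -o - 8*x²)
b(33, (-3 - 2)*c(6, -2))² = (-(-3 - 2)/(-2 + 6) - 8*33²)² = (-(-5)/4 - 8*1089)² = (-(-5)/4 - 8712)² = (-1*(-5/4) - 8712)² = (5/4 - 8712)² = (-34843/4)² = 1214034649/16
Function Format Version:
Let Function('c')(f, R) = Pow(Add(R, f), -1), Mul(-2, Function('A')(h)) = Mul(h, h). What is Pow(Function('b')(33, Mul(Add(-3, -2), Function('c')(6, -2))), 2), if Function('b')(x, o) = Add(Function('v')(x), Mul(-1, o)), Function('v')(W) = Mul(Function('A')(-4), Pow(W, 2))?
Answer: Rational(1214034649, 16) ≈ 7.5877e+7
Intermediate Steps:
Function('A')(h) = Mul(Rational(-1, 2), Pow(h, 2)) (Function('A')(h) = Mul(Rational(-1, 2), Mul(h, h)) = Mul(Rational(-1, 2), Pow(h, 2)))
Function('v')(W) = Mul(-8, Pow(W, 2)) (Function('v')(W) = Mul(Mul(Rational(-1, 2), Pow(-4, 2)), Pow(W, 2)) = Mul(Mul(Rational(-1, 2), 16), Pow(W, 2)) = Mul(-8, Pow(W, 2)))
Function('b')(x, o) = Add(Mul(-1, o), Mul(-8, Pow(x, 2))) (Function('b')(x, o) = Add(Mul(-8, Pow(x, 2)), Mul(-1, o)) = Add(Mul(-1, o), Mul(-8, Pow(x, 2))))
Pow(Function('b')(33, Mul(Add(-3, -2), Function('c')(6, -2))), 2) = Pow(Add(Mul(-1, Mul(Add(-3, -2), Pow(Add(-2, 6), -1))), Mul(-8, Pow(33, 2))), 2) = Pow(Add(Mul(-1, Mul(-5, Pow(4, -1))), Mul(-8, 1089)), 2) = Pow(Add(Mul(-1, Mul(-5, Rational(1, 4))), -8712), 2) = Pow(Add(Mul(-1, Rational(-5, 4)), -8712), 2) = Pow(Add(Rational(5, 4), -8712), 2) = Pow(Rational(-34843, 4), 2) = Rational(1214034649, 16)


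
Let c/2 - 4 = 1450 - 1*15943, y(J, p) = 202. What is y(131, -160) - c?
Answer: 29180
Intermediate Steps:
c = -28978 (c = 8 + 2*(1450 - 1*15943) = 8 + 2*(1450 - 15943) = 8 + 2*(-14493) = 8 - 28986 = -28978)
y(131, -160) - c = 202 - 1*(-28978) = 202 + 28978 = 29180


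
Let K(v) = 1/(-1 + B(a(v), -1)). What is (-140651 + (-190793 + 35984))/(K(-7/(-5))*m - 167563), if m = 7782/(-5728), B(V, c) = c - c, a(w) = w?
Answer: 846197440/479896541 ≈ 1.7633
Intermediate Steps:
B(V, c) = 0
K(v) = -1 (K(v) = 1/(-1 + 0) = 1/(-1) = -1)
m = -3891/2864 (m = 7782*(-1/5728) = -3891/2864 ≈ -1.3586)
(-140651 + (-190793 + 35984))/(K(-7/(-5))*m - 167563) = (-140651 + (-190793 + 35984))/(-1*(-3891/2864) - 167563) = (-140651 - 154809)/(3891/2864 - 167563) = -295460/(-479896541/2864) = -295460*(-2864/479896541) = 846197440/479896541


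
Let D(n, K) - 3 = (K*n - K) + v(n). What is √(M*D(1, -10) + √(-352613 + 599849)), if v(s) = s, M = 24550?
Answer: √(98200 + 2*√61809) ≈ 314.16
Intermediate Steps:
D(n, K) = 3 + n - K + K*n (D(n, K) = 3 + ((K*n - K) + n) = 3 + ((-K + K*n) + n) = 3 + (n - K + K*n) = 3 + n - K + K*n)
√(M*D(1, -10) + √(-352613 + 599849)) = √(24550*(3 + 1 - 1*(-10) - 10*1) + √(-352613 + 599849)) = √(24550*(3 + 1 + 10 - 10) + √247236) = √(24550*4 + 2*√61809) = √(98200 + 2*√61809)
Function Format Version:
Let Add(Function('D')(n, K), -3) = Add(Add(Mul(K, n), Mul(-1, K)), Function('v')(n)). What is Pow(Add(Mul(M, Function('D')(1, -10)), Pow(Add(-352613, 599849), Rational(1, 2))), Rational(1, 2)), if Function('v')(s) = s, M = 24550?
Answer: Pow(Add(98200, Mul(2, Pow(61809, Rational(1, 2)))), Rational(1, 2)) ≈ 314.16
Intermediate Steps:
Function('D')(n, K) = Add(3, n, Mul(-1, K), Mul(K, n)) (Function('D')(n, K) = Add(3, Add(Add(Mul(K, n), Mul(-1, K)), n)) = Add(3, Add(Add(Mul(-1, K), Mul(K, n)), n)) = Add(3, Add(n, Mul(-1, K), Mul(K, n))) = Add(3, n, Mul(-1, K), Mul(K, n)))
Pow(Add(Mul(M, Function('D')(1, -10)), Pow(Add(-352613, 599849), Rational(1, 2))), Rational(1, 2)) = Pow(Add(Mul(24550, Add(3, 1, Mul(-1, -10), Mul(-10, 1))), Pow(Add(-352613, 599849), Rational(1, 2))), Rational(1, 2)) = Pow(Add(Mul(24550, Add(3, 1, 10, -10)), Pow(247236, Rational(1, 2))), Rational(1, 2)) = Pow(Add(Mul(24550, 4), Mul(2, Pow(61809, Rational(1, 2)))), Rational(1, 2)) = Pow(Add(98200, Mul(2, Pow(61809, Rational(1, 2)))), Rational(1, 2))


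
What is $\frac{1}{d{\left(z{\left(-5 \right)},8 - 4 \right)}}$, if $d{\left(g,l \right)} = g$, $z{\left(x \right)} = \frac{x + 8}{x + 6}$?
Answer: $\frac{1}{3} \approx 0.33333$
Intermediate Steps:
$z{\left(x \right)} = \frac{8 + x}{6 + x}$
$\frac{1}{d{\left(z{\left(-5 \right)},8 - 4 \right)}} = \frac{1}{\frac{1}{6 - 5} \left(8 - 5\right)} = \frac{1}{1^{-1} \cdot 3} = \frac{1}{1 \cdot 3} = \frac{1}{3}$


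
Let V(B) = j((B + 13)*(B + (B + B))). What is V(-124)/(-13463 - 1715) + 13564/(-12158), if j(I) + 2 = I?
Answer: -176969553/46133531 ≈ -3.8360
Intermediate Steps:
j(I) = -2 + I
V(B) = -2 + 3*B*(13 + B) (V(B) = -2 + (B + 13)*(B + (B + B)) = -2 + (13 + B)*(B + 2*B) = -2 + (13 + B)*(3*B) = -2 + 3*B*(13 + B))
V(-124)/(-13463 - 1715) + 13564/(-12158) = (-2 + 3*(-124)*(13 - 124))/(-13463 - 1715) + 13564/(-12158) = (-2 + 3*(-124)*(-111))/(-15178) + 13564*(-1/12158) = (-2 + 41292)*(-1/15178) - 6782/6079 = 41290*(-1/15178) - 6782/6079 = -20645/7589 - 6782/6079 = -176969553/46133531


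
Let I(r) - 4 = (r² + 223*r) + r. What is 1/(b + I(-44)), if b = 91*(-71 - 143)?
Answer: -1/27390 ≈ -3.6510e-5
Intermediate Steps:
I(r) = 4 + r² + 224*r (I(r) = 4 + ((r² + 223*r) + r) = 4 + (r² + 224*r) = 4 + r² + 224*r)
b = -19474 (b = 91*(-214) = -19474)
1/(b + I(-44)) = 1/(-19474 + (4 + (-44)² + 224*(-44))) = 1/(-19474 + (4 + 1936 - 9856)) = 1/(-19474 - 7916) = 1/(-27390) = -1/27390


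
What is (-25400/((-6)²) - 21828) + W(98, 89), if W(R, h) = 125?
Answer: -201677/9 ≈ -22409.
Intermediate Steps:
(-25400/((-6)²) - 21828) + W(98, 89) = (-25400/((-6)²) - 21828) + 125 = (-25400/36 - 21828) + 125 = (-25400*1/36 - 21828) + 125 = (-6350/9 - 21828) + 125 = -202802/9 + 125 = -201677/9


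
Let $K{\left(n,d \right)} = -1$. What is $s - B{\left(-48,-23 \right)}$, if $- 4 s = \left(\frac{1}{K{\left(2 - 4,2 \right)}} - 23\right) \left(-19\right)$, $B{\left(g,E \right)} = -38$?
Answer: $-76$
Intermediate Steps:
$s = -114$ ($s = - \frac{\left(\frac{1}{-1} - 23\right) \left(-19\right)}{4} = - \frac{\left(-1 - 23\right) \left(-19\right)}{4} = - \frac{\left(-24\right) \left(-19\right)}{4} = \left(- \frac{1}{4}\right) 456 = -114$)
$s - B{\left(-48,-23 \right)} = -114 - -38 = -114 + 38 = -76$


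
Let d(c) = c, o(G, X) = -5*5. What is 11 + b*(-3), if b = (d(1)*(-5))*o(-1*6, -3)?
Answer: -364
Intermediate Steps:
o(G, X) = -25
b = 125 (b = (1*(-5))*(-25) = -5*(-25) = 125)
11 + b*(-3) = 11 + 125*(-3) = 11 - 375 = -364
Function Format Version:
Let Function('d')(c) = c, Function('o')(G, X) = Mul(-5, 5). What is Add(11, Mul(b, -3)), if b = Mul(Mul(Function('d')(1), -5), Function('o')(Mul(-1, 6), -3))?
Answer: -364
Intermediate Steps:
Function('o')(G, X) = -25
b = 125 (b = Mul(Mul(1, -5), -25) = Mul(-5, -25) = 125)
Add(11, Mul(b, -3)) = Add(11, Mul(125, -3)) = Add(11, -375) = -364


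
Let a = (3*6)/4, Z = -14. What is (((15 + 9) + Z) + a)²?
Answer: 841/4 ≈ 210.25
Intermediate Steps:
a = 9/2 (a = 18*(¼) = 9/2 ≈ 4.5000)
(((15 + 9) + Z) + a)² = (((15 + 9) - 14) + 9/2)² = ((24 - 14) + 9/2)² = (10 + 9/2)² = (29/2)² = 841/4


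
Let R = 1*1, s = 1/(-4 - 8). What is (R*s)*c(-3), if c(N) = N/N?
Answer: -1/12 ≈ -0.083333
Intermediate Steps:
s = -1/12 (s = 1/(-12) = -1/12 ≈ -0.083333)
c(N) = 1
R = 1
(R*s)*c(-3) = (1*(-1/12))*1 = -1/12*1 = -1/12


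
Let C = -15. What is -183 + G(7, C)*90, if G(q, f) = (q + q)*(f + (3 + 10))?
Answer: -2703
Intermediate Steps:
G(q, f) = 2*q*(13 + f) (G(q, f) = (2*q)*(f + 13) = (2*q)*(13 + f) = 2*q*(13 + f))
-183 + G(7, C)*90 = -183 + (2*7*(13 - 15))*90 = -183 + (2*7*(-2))*90 = -183 - 28*90 = -183 - 2520 = -2703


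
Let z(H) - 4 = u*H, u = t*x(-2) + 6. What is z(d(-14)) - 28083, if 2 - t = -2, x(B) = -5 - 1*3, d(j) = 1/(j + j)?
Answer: -393093/14 ≈ -28078.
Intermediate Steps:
d(j) = 1/(2*j)
x(B) = -8 (x(B) = -5 - 3 = -8)
t = 4 (t = 2 - 1*(-2) = 2 + 2 = 4)
u = -26 (u = 4*(-8) + 6 = -32 + 6 = -26)
z(H) = 4 - 26*H
z(d(-14)) - 28083 = (4 - 13/(-14)) - 28083 = (4 - 13*(-1)/14) - 28083 = (4 - 26*(-1/28)) - 28083 = (4 + 13/14) - 28083 = 69/14 - 28083 = -393093/14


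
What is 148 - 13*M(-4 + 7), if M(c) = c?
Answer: 109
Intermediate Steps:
148 - 13*M(-4 + 7) = 148 - 13*(-4 + 7) = 148 - 13*3 = 148 - 39 = 109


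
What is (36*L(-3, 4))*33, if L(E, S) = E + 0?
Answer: -3564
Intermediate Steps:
L(E, S) = E
(36*L(-3, 4))*33 = (36*(-3))*33 = -108*33 = -3564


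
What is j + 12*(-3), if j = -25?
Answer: -61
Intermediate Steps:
j + 12*(-3) = -25 + 12*(-3) = -25 - 36 = -61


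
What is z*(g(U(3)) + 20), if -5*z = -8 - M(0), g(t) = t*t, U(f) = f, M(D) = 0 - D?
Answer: 232/5 ≈ 46.400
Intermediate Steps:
M(D) = -D
g(t) = t²
z = 8/5 (z = -(-8 - (-1)*0)/5 = -(-8 - 1*0)/5 = -(-8 + 0)/5 = -⅕*(-8) = 8/5 ≈ 1.6000)
z*(g(U(3)) + 20) = 8*(3² + 20)/5 = 8*(9 + 20)/5 = (8/5)*29 = 232/5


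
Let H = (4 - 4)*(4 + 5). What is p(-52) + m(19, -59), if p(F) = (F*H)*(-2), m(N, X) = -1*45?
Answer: -45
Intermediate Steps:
m(N, X) = -45
H = 0 (H = 0*9 = 0)
p(F) = 0 (p(F) = (F*0)*(-2) = 0*(-2) = 0)
p(-52) + m(19, -59) = 0 - 45 = -45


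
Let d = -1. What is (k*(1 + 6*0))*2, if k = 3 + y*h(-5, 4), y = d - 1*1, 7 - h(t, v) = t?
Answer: -42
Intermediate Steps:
h(t, v) = 7 - t
y = -2 (y = -1 - 1*1 = -1 - 1 = -2)
k = -21 (k = 3 - 2*(7 - 1*(-5)) = 3 - 2*(7 + 5) = 3 - 2*12 = 3 - 24 = -21)
(k*(1 + 6*0))*2 = -21*(1 + 6*0)*2 = -21*(1 + 0)*2 = -21*1*2 = -21*2 = -42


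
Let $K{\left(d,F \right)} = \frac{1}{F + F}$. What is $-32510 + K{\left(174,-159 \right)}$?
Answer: $- \frac{10338181}{318} \approx -32510.0$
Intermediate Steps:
$K{\left(d,F \right)} = \frac{1}{2 F}$
$-32510 + K{\left(174,-159 \right)} = -32510 + \frac{1}{2 \left(-159\right)} = -32510 + \frac{1}{2} \left(- \frac{1}{159}\right) = -32510 - \frac{1}{318} = - \frac{10338181}{318}$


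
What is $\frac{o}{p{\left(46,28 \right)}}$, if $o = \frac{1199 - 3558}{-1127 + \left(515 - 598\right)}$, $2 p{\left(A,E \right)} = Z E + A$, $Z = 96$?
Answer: $\frac{2359}{1654070} \approx 0.0014262$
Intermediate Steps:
$p{\left(A,E \right)} = \frac{A}{2} + 48 E$ ($p{\left(A,E \right)} = \frac{96 E + A}{2} = \frac{A + 96 E}{2} = \frac{A}{2} + 48 E$)
$o = \frac{2359}{1210}$ ($o = - \frac{2359}{-1127 - 83} = - \frac{2359}{-1210} = \left(-2359\right) \left(- \frac{1}{1210}\right) = \frac{2359}{1210} \approx 1.9496$)
$\frac{o}{p{\left(46,28 \right)}} = \frac{2359}{1210 \left(\frac{1}{2} \cdot 46 + 48 \cdot 28\right)} = \frac{2359}{1210 \left(23 + 1344\right)} = \frac{2359}{1210 \cdot 1367} = \frac{2359}{1210} \cdot \frac{1}{1367} = \frac{2359}{1654070}$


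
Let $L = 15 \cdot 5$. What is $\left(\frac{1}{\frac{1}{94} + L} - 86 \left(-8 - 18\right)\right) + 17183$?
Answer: $\frac{136923463}{7051} \approx 19419.0$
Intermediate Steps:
$L = 75$
$\left(\frac{1}{\frac{1}{94} + L} - 86 \left(-8 - 18\right)\right) + 17183 = \left(\frac{1}{\frac{1}{94} + 75} - 86 \left(-8 - 18\right)\right) + 17183 = \left(\frac{1}{\frac{7051}{94}} - -2236\right) + 17183 = \left(\frac{94}{7051} + 2236\right) + 17183 = \frac{15766130}{7051} + 17183 = \frac{136923463}{7051}$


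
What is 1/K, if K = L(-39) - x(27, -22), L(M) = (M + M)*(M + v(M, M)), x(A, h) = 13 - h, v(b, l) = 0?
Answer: 1/3007 ≈ 0.00033256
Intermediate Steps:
L(M) = 2*M² (L(M) = (M + M)*(M + 0) = (2*M)*M = 2*M²)
K = 3007 (K = 2*(-39)² - (13 - 1*(-22)) = 2*1521 - (13 + 22) = 3042 - 1*35 = 3042 - 35 = 3007)
1/K = 1/3007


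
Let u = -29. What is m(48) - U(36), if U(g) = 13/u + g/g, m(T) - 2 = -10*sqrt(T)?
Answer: 42/29 - 40*sqrt(3) ≈ -67.834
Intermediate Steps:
m(T) = 2 - 10*sqrt(T)
U(g) = 16/29 (U(g) = 13/(-29) + g/g = 13*(-1/29) + 1 = -13/29 + 1 = 16/29)
m(48) - U(36) = (2 - 40*sqrt(3)) - 1*16/29 = (2 - 40*sqrt(3)) - 16/29 = 42/29 - 40*sqrt(3)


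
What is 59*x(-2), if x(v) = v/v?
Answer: 59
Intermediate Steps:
x(v) = 1
59*x(-2) = 59*1 = 59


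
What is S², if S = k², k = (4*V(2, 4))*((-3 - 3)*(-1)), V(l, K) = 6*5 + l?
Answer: 347892350976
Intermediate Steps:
V(l, K) = 30 + l
k = 768 (k = (4*(30 + 2))*((-3 - 3)*(-1)) = (4*32)*(-6*(-1)) = 128*6 = 768)
S = 589824 (S = 768² = 589824)
S² = 589824² = 347892350976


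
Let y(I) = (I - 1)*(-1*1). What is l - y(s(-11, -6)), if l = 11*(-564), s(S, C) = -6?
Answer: -6211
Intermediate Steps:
y(I) = 1 - I (y(I) = (-1 + I)*(-1) = 1 - I)
l = -6204
l - y(s(-11, -6)) = -6204 - (1 - 1*(-6)) = -6204 - (1 + 6) = -6204 - 1*7 = -6204 - 7 = -6211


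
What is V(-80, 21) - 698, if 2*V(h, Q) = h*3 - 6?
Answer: -821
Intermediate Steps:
V(h, Q) = -3 + 3*h/2 (V(h, Q) = (h*3 - 6)/2 = (3*h - 6)/2 = (-6 + 3*h)/2 = -3 + 3*h/2)
V(-80, 21) - 698 = (-3 + (3/2)*(-80)) - 698 = (-3 - 120) - 698 = -123 - 698 = -821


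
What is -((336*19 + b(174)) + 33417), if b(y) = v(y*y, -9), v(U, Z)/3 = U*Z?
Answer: 777651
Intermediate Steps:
v(U, Z) = 3*U*Z (v(U, Z) = 3*(U*Z) = 3*U*Z)
b(y) = -27*y² (b(y) = 3*(y*y)*(-9) = 3*y²*(-9) = -27*y²)
-((336*19 + b(174)) + 33417) = -((336*19 - 27*174²) + 33417) = -((6384 - 27*30276) + 33417) = -((6384 - 817452) + 33417) = -(-811068 + 33417) = -1*(-777651) = 777651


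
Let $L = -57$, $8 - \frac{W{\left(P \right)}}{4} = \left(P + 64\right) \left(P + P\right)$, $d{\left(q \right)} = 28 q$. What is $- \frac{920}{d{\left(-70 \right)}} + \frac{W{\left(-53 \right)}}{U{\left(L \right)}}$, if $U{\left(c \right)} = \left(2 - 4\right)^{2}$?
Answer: $\frac{57549}{49} \approx 1174.5$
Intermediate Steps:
$W{\left(P \right)} = 32 - 8 P \left(64 + P\right)$ ($W{\left(P \right)} = 32 - 4 \left(P + 64\right) \left(P + P\right) = 32 - 4 \left(64 + P\right) 2 P = 32 - 4 \cdot 2 P \left(64 + P\right) = 32 - 8 P \left(64 + P\right)$)
$U{\left(c \right)} = 4$ ($U{\left(c \right)} = \left(-2\right)^{2} = 4$)
$- \frac{920}{d{\left(-70 \right)}} + \frac{W{\left(-53 \right)}}{U{\left(L \right)}} = - \frac{920}{28 \left(-70\right)} + \frac{32 - -27136 - 8 \left(-53\right)^{2}}{4} = - \frac{920}{-1960} + \left(32 + 27136 - 22472\right) \frac{1}{4} = \left(-920\right) \left(- \frac{1}{1960}\right) + \left(32 + 27136 - 22472\right) \frac{1}{4} = \frac{23}{49} + 4696 \cdot \frac{1}{4} = \frac{23}{49} + 1174 = \frac{57549}{49}$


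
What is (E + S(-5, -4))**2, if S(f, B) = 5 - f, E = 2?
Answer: 144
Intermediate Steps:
(E + S(-5, -4))**2 = (2 + (5 - 1*(-5)))**2 = (2 + (5 + 5))**2 = (2 + 10)**2 = 12**2 = 144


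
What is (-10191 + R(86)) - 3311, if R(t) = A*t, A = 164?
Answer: 602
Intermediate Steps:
R(t) = 164*t
(-10191 + R(86)) - 3311 = (-10191 + 164*86) - 3311 = (-10191 + 14104) - 3311 = 3913 - 3311 = 602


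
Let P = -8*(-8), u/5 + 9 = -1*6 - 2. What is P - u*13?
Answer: 1169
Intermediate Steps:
u = -85 (u = -45 + 5*(-1*6 - 2) = -45 + 5*(-6 - 2) = -45 + 5*(-8) = -45 - 40 = -85)
P = 64
P - u*13 = 64 - (-85)*13 = 64 - 1*(-1105) = 64 + 1105 = 1169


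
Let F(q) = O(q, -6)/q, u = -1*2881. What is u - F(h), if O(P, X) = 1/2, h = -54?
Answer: -311147/108 ≈ -2881.0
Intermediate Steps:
u = -2881
O(P, X) = ½
F(q) = 1/(2*q)
u - F(h) = -2881 - 1/(2*(-54)) = -2881 - (-1)/(2*54) = -2881 - 1*(-1/108) = -2881 + 1/108 = -311147/108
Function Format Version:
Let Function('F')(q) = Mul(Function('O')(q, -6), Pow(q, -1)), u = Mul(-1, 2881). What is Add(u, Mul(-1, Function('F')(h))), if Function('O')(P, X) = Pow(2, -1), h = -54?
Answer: Rational(-311147, 108) ≈ -2881.0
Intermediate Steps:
u = -2881
Function('O')(P, X) = Rational(1, 2)
Function('F')(q) = Mul(Rational(1, 2), Pow(q, -1))
Add(u, Mul(-1, Function('F')(h))) = Add(-2881, Mul(-1, Mul(Rational(1, 2), Pow(-54, -1)))) = Add(-2881, Mul(-1, Mul(Rational(1, 2), Rational(-1, 54)))) = Add(-2881, Mul(-1, Rational(-1, 108))) = Add(-2881, Rational(1, 108)) = Rational(-311147, 108)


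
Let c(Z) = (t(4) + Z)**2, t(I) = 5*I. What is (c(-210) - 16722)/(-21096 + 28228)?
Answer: 9689/3566 ≈ 2.7170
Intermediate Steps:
c(Z) = (20 + Z)**2 (c(Z) = (5*4 + Z)**2 = (20 + Z)**2)
(c(-210) - 16722)/(-21096 + 28228) = ((20 - 210)**2 - 16722)/(-21096 + 28228) = ((-190)**2 - 16722)/7132 = (36100 - 16722)*(1/7132) = 19378*(1/7132) = 9689/3566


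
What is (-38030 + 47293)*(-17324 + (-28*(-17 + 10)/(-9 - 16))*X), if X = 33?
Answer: -4071718384/25 ≈ -1.6287e+8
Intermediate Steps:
(-38030 + 47293)*(-17324 + (-28*(-17 + 10)/(-9 - 16))*X) = (-38030 + 47293)*(-17324 - 28*(-17 + 10)/(-9 - 16)*33) = 9263*(-17324 - (-196)/(-25)*33) = 9263*(-17324 - (-196)*(-1)/25*33) = 9263*(-17324 - 28*7/25*33) = 9263*(-17324 - 196/25*33) = 9263*(-17324 - 6468/25) = 9263*(-439568/25) = -4071718384/25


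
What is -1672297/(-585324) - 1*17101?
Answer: -10007953427/585324 ≈ -17098.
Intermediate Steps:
-1672297/(-585324) - 1*17101 = -1672297*(-1/585324) - 17101 = 1672297/585324 - 17101 = -10007953427/585324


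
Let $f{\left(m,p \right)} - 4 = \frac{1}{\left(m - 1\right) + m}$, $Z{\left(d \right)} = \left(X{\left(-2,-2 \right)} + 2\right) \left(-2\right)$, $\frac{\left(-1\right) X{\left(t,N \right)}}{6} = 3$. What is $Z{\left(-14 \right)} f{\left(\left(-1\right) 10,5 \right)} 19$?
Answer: $\frac{50464}{21} \approx 2403.0$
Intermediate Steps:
$X{\left(t,N \right)} = -18$ ($X{\left(t,N \right)} = \left(-6\right) 3 = -18$)
$Z{\left(d \right)} = 32$ ($Z{\left(d \right)} = \left(-18 + 2\right) \left(-2\right) = \left(-16\right) \left(-2\right) = 32$)
$f{\left(m,p \right)} = 4 + \frac{1}{-1 + 2 m}$ ($f{\left(m,p \right)} = 4 + \frac{1}{\left(m - 1\right) + m} = 4 + \frac{1}{\left(-1 + m\right) + m} = 4 + \frac{1}{-1 + 2 m}$)
$Z{\left(-14 \right)} f{\left(\left(-1\right) 10,5 \right)} 19 = 32 \frac{-3 + 8 \left(\left(-1\right) 10\right)}{-1 + 2 \left(\left(-1\right) 10\right)} 19 = 32 \frac{-3 + 8 \left(-10\right)}{-1 + 2 \left(-10\right)} 19 = 32 \frac{-3 - 80}{-1 - 20} \cdot 19 = 32 \frac{1}{-21} \left(-83\right) 19 = 32 \left(\left(- \frac{1}{21}\right) \left(-83\right)\right) 19 = 32 \cdot \frac{83}{21} \cdot 19 = \frac{2656}{21} \cdot 19 = \frac{50464}{21}$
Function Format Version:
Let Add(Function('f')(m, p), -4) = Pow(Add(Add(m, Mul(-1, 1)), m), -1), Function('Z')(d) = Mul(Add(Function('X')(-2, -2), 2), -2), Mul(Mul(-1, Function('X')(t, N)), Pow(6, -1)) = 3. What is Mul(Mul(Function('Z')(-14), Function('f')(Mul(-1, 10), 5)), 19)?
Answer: Rational(50464, 21) ≈ 2403.0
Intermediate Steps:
Function('X')(t, N) = -18 (Function('X')(t, N) = Mul(-6, 3) = -18)
Function('Z')(d) = 32 (Function('Z')(d) = Mul(Add(-18, 2), -2) = Mul(-16, -2) = 32)
Function('f')(m, p) = Add(4, Pow(Add(-1, Mul(2, m)), -1)) (Function('f')(m, p) = Add(4, Pow(Add(Add(m, Mul(-1, 1)), m), -1)) = Add(4, Pow(Add(Add(m, -1), m), -1)) = Add(4, Pow(Add(Add(-1, m), m), -1)) = Add(4, Pow(Add(-1, Mul(2, m)), -1)))
Mul(Mul(Function('Z')(-14), Function('f')(Mul(-1, 10), 5)), 19) = Mul(Mul(32, Mul(Pow(Add(-1, Mul(2, Mul(-1, 10))), -1), Add(-3, Mul(8, Mul(-1, 10))))), 19) = Mul(Mul(32, Mul(Pow(Add(-1, Mul(2, -10)), -1), Add(-3, Mul(8, -10)))), 19) = Mul(Mul(32, Mul(Pow(Add(-1, -20), -1), Add(-3, -80))), 19) = Mul(Mul(32, Mul(Pow(-21, -1), -83)), 19) = Mul(Mul(32, Mul(Rational(-1, 21), -83)), 19) = Mul(Mul(32, Rational(83, 21)), 19) = Mul(Rational(2656, 21), 19) = Rational(50464, 21)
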